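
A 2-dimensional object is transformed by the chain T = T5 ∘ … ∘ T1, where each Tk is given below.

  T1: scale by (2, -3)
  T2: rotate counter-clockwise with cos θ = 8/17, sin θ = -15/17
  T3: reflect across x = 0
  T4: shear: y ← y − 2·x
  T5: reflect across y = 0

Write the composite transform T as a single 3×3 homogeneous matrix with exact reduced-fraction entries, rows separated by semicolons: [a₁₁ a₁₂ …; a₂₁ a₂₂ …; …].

T1 = [2 0 0; 0 -3 0; 0 0 1]
T2·T1 = [16/17 -45/17 0; -30/17 -24/17 0; 0 0 1]
T3·…·T1 = [-16/17 45/17 0; -30/17 -24/17 0; 0 0 1]
T4·…·T1 = [-16/17 45/17 0; 2/17 -114/17 0; 0 0 1]
T5·…·T1 = [-16/17 45/17 0; -2/17 114/17 0; 0 0 1]

T = [-16/17 45/17 0; -2/17 114/17 0; 0 0 1]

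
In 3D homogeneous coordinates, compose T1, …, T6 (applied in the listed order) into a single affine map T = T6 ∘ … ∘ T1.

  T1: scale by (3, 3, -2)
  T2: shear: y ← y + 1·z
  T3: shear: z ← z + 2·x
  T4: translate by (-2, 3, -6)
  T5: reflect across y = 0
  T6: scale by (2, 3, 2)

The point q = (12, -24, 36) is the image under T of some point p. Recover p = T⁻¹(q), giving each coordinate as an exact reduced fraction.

p = (8/3, -1, -4)

T1 = [3 0 0 0; 0 3 0 0; 0 0 -2 0; 0 0 0 1]
T2·T1 = [3 0 0 0; 0 3 -2 0; 0 0 -2 0; 0 0 0 1]
T3·…·T1 = [3 0 0 0; 0 3 -2 0; 6 0 -2 0; 0 0 0 1]
T4·…·T1 = [3 0 0 -2; 0 3 -2 3; 6 0 -2 -6; 0 0 0 1]
T5·…·T1 = [3 0 0 -2; 0 -3 2 -3; 6 0 -2 -6; 0 0 0 1]
T6·…·T1 = [6 0 0 -4; 0 -9 6 -9; 12 0 -4 -12; 0 0 0 1]
det M = 216; M⁻¹ = [1/6 0 0 2/3; 1/3 -1/9 -1/6 -5/3; 1/2 0 -1/4 -1; 0 0 0 1]
M⁻¹ · (12, -24, 36)ᵀ = (8/3, -1, -4)ᵀ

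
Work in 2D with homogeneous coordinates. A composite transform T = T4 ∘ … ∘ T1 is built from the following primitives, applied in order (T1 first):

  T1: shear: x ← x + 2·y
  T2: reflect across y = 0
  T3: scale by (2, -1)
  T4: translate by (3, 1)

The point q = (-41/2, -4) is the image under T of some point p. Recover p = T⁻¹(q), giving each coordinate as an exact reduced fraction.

T1 = [1 2 0; 0 1 0; 0 0 1]
T2·T1 = [1 2 0; 0 -1 0; 0 0 1]
T3·…·T1 = [2 4 0; 0 1 0; 0 0 1]
T4·…·T1 = [2 4 3; 0 1 1; 0 0 1]
det M = 2; M⁻¹ = [1/2 -2 1/2; 0 1 -1; 0 0 1]
M⁻¹ · (-41/2, -4)ᵀ = (-7/4, -5)ᵀ

p = (-7/4, -5)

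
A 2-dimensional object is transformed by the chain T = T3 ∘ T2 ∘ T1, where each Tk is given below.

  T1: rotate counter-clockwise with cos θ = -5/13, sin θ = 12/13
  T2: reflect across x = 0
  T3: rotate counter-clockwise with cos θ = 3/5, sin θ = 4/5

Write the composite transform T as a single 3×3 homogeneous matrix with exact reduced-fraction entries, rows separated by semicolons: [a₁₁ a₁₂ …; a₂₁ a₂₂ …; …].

T = [-33/65 56/65 0; 56/65 33/65 0; 0 0 1]

T1 = [-5/13 -12/13 0; 12/13 -5/13 0; 0 0 1]
T2·T1 = [5/13 12/13 0; 12/13 -5/13 0; 0 0 1]
T3·…·T1 = [-33/65 56/65 0; 56/65 33/65 0; 0 0 1]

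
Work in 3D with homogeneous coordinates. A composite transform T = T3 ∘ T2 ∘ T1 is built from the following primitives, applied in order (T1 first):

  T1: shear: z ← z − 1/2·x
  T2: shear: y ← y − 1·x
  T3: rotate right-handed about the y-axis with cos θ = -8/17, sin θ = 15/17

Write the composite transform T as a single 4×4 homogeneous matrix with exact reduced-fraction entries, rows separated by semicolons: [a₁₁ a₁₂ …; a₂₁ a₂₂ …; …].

T1 = [1 0 0 0; 0 1 0 0; -1/2 0 1 0; 0 0 0 1]
T2·T1 = [1 0 0 0; -1 1 0 0; -1/2 0 1 0; 0 0 0 1]
T3·…·T1 = [-31/34 0 15/17 0; -1 1 0 0; -11/17 0 -8/17 0; 0 0 0 1]

T = [-31/34 0 15/17 0; -1 1 0 0; -11/17 0 -8/17 0; 0 0 0 1]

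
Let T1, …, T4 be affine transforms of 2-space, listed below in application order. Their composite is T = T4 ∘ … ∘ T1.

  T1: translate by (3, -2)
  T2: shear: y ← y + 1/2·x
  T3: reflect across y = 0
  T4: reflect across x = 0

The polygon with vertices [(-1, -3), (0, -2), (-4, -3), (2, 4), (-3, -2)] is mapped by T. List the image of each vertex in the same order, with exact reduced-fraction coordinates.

T1 translate by (3, -2): (-1, -3) → (2, -5); (0, -2) → (3, -4); (-4, -3) → (-1, -5); (2, 4) → (5, 2); (-3, -2) → (0, -4)
T2 shear: y ← y + 1/2·x: (2, -5) → (2, -4); (3, -4) → (3, -5/2); (-1, -5) → (-1, -11/2); (5, 2) → (5, 9/2); (0, -4) → (0, -4)
T3 reflect across y = 0: (2, -4) → (2, 4); (3, -5/2) → (3, 5/2); (-1, -11/2) → (-1, 11/2); (5, 9/2) → (5, -9/2); (0, -4) → (0, 4)
T4 reflect across x = 0: (2, 4) → (-2, 4); (3, 5/2) → (-3, 5/2); (-1, 11/2) → (1, 11/2); (5, -9/2) → (-5, -9/2); (0, 4) → (0, 4)

image vertices: (-2, 4), (-3, 5/2), (1, 11/2), (-5, -9/2), (0, 4)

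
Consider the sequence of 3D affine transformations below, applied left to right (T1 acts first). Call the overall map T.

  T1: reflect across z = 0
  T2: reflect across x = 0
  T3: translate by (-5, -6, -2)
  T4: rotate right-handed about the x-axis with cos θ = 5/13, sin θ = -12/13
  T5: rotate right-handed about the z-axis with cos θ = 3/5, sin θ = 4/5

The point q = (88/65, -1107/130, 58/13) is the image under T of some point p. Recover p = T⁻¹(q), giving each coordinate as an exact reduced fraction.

T1 = [1 0 0 0; 0 1 0 0; 0 0 -1 0; 0 0 0 1]
T2·T1 = [-1 0 0 0; 0 1 0 0; 0 0 -1 0; 0 0 0 1]
T3·…·T1 = [-1 0 0 -5; 0 1 0 -6; 0 0 -1 -2; 0 0 0 1]
T4·…·T1 = [-1 0 0 -5; 0 5/13 -12/13 -54/13; 0 -12/13 -5/13 62/13; 0 0 0 1]
T5·…·T1 = [-3/5 -4/13 48/65 21/65; -4/5 3/13 -36/65 -422/65; 0 -12/13 -5/13 62/13; 0 0 0 1]
det M = 1; M⁻¹ = [-3/5 -4/5 0 -5; -4/13 3/13 -12/13 6; 48/65 -36/65 -5/13 -2; 0 0 0 1]
M⁻¹ · (88/65, -1107/130, 58/13)ᵀ = (1, -1/2, 2)ᵀ

p = (1, -1/2, 2)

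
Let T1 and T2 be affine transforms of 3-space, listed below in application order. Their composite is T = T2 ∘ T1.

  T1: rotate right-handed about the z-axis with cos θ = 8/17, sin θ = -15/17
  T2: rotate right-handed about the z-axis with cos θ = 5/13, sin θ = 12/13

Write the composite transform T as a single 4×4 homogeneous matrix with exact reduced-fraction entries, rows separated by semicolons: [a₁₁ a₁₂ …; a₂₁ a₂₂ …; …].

T1 = [8/17 15/17 0 0; -15/17 8/17 0 0; 0 0 1 0; 0 0 0 1]
T2·T1 = [220/221 -21/221 0 0; 21/221 220/221 0 0; 0 0 1 0; 0 0 0 1]

T = [220/221 -21/221 0 0; 21/221 220/221 0 0; 0 0 1 0; 0 0 0 1]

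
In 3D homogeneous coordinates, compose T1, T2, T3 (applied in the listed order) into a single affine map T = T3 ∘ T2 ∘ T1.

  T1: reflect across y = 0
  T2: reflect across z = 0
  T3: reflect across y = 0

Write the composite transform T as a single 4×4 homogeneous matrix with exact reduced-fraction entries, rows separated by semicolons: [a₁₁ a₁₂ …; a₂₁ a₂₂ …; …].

T1 = [1 0 0 0; 0 -1 0 0; 0 0 1 0; 0 0 0 1]
T2·T1 = [1 0 0 0; 0 -1 0 0; 0 0 -1 0; 0 0 0 1]
T3·…·T1 = [1 0 0 0; 0 1 0 0; 0 0 -1 0; 0 0 0 1]

T = [1 0 0 0; 0 1 0 0; 0 0 -1 0; 0 0 0 1]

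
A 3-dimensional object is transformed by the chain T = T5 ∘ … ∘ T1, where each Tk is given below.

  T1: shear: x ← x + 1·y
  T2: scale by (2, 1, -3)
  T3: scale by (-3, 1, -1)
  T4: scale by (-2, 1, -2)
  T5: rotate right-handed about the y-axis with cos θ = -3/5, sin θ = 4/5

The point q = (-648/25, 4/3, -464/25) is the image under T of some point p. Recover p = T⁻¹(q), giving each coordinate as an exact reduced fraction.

p = (6/5, 4/3, 8/5)

T1 = [1 1 0 0; 0 1 0 0; 0 0 1 0; 0 0 0 1]
T2·T1 = [2 2 0 0; 0 1 0 0; 0 0 -3 0; 0 0 0 1]
T3·…·T1 = [-6 -6 0 0; 0 1 0 0; 0 0 3 0; 0 0 0 1]
T4·…·T1 = [12 12 0 0; 0 1 0 0; 0 0 -6 0; 0 0 0 1]
T5·…·T1 = [-36/5 -36/5 -24/5 0; 0 1 0 0; -48/5 -48/5 18/5 0; 0 0 0 1]
det M = -72; M⁻¹ = [-1/20 -1 -1/15 0; 0 1 0 0; -2/15 0 1/10 0; 0 0 0 1]
M⁻¹ · (-648/25, 4/3, -464/25)ᵀ = (6/5, 4/3, 8/5)ᵀ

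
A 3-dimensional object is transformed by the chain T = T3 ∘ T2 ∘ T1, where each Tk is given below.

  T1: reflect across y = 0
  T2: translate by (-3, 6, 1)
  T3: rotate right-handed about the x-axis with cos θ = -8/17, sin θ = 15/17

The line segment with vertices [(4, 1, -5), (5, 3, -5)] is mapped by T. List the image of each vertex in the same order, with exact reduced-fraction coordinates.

T1 reflect across y = 0: (4, 1, -5) → (4, -1, -5); (5, 3, -5) → (5, -3, -5)
T2 translate by (-3, 6, 1): (4, -1, -5) → (1, 5, -4); (5, -3, -5) → (2, 3, -4)
T3 rotate right-handed about the x-axis with cos θ = -8/17, sin θ = 15/17: (1, 5, -4) → (1, 20/17, 107/17); (2, 3, -4) → (2, 36/17, 77/17)

image vertices: (1, 20/17, 107/17), (2, 36/17, 77/17)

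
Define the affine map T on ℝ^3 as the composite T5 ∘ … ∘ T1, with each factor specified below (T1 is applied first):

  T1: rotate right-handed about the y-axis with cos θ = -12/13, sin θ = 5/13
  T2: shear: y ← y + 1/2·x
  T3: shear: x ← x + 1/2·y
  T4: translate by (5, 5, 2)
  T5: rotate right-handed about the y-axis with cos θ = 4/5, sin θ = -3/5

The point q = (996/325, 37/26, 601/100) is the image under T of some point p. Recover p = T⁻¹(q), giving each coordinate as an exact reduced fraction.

T1 = [-12/13 0 5/13 0; 0 1 0 0; -5/13 0 -12/13 0; 0 0 0 1]
T2·T1 = [-12/13 0 5/13 0; -6/13 1 5/26 0; -5/13 0 -12/13 0; 0 0 0 1]
T3·…·T1 = [-15/13 1/2 25/52 0; -6/13 1 5/26 0; -5/13 0 -12/13 0; 0 0 0 1]
T4·…·T1 = [-15/13 1/2 25/52 5; -6/13 1 5/26 5; -5/13 0 -12/13 2; 0 0 0 1]
T5·…·T1 = [-9/13 2/5 61/65 14/5; -6/13 1 5/26 5; -1 3/10 -9/20 23/5; 0 0 0 1]
det M = 1; M⁻¹ = [-33/65 6/13 -56/65 40/13; -2/5 5/4 -3/10 -15/4; 56/65 -5/26 -33/65 23/26; 0 0 0 1]
M⁻¹ · (996/325, 37/26, 601/100)ᵀ = (-3, -5, 1/5)ᵀ

p = (-3, -5, 1/5)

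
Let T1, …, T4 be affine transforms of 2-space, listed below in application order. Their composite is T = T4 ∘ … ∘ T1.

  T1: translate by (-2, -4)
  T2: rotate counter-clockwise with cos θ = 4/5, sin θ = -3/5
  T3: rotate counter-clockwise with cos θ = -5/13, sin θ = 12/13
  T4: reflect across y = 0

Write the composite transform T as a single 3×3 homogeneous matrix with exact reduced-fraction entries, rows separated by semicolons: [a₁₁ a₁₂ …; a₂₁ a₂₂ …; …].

T = [16/65 -63/65 44/13; -63/65 -16/65 38/13; 0 0 1]

T1 = [1 0 -2; 0 1 -4; 0 0 1]
T2·T1 = [4/5 3/5 -4; -3/5 4/5 -2; 0 0 1]
T3·…·T1 = [16/65 -63/65 44/13; 63/65 16/65 -38/13; 0 0 1]
T4·…·T1 = [16/65 -63/65 44/13; -63/65 -16/65 38/13; 0 0 1]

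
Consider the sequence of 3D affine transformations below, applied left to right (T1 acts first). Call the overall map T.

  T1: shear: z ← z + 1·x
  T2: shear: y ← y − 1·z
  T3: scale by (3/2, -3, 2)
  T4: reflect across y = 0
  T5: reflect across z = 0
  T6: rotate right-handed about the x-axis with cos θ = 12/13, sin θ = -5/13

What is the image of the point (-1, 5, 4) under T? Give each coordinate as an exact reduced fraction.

T1 shear: z ← z + 1·x: (-1, 5, 4) → (-1, 5, 3)
T2 shear: y ← y − 1·z: (-1, 5, 3) → (-1, 2, 3)
T3 scale by (3/2, -3, 2): (-1, 2, 3) → (-3/2, -6, 6)
T4 reflect across y = 0: (-3/2, -6, 6) → (-3/2, 6, 6)
T5 reflect across z = 0: (-3/2, 6, 6) → (-3/2, 6, -6)
T6 rotate right-handed about the x-axis with cos θ = 12/13, sin θ = -5/13: (-3/2, 6, -6) → (-3/2, 42/13, -102/13)

T(p) = (-3/2, 42/13, -102/13)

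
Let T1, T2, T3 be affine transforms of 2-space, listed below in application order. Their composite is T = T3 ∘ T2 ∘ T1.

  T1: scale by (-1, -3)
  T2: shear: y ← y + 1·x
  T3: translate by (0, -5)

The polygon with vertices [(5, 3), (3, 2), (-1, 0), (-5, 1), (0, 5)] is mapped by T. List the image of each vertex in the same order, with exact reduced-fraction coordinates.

image vertices: (-5, -19), (-3, -14), (1, -4), (5, -3), (0, -20)

T1 scale by (-1, -3): (5, 3) → (-5, -9); (3, 2) → (-3, -6); (-1, 0) → (1, 0); (-5, 1) → (5, -3); (0, 5) → (0, -15)
T2 shear: y ← y + 1·x: (-5, -9) → (-5, -14); (-3, -6) → (-3, -9); (1, 0) → (1, 1); (5, -3) → (5, 2); (0, -15) → (0, -15)
T3 translate by (0, -5): (-5, -14) → (-5, -19); (-3, -9) → (-3, -14); (1, 1) → (1, -4); (5, 2) → (5, -3); (0, -15) → (0, -20)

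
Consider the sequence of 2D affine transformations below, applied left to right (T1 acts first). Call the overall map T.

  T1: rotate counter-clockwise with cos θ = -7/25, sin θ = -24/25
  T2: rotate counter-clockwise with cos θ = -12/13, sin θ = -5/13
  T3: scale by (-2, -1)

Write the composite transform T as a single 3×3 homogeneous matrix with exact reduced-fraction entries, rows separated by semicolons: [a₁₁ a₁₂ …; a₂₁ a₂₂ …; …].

T = [72/325 646/325 0; -323/325 36/325 0; 0 0 1]

T1 = [-7/25 24/25 0; -24/25 -7/25 0; 0 0 1]
T2·T1 = [-36/325 -323/325 0; 323/325 -36/325 0; 0 0 1]
T3·…·T1 = [72/325 646/325 0; -323/325 36/325 0; 0 0 1]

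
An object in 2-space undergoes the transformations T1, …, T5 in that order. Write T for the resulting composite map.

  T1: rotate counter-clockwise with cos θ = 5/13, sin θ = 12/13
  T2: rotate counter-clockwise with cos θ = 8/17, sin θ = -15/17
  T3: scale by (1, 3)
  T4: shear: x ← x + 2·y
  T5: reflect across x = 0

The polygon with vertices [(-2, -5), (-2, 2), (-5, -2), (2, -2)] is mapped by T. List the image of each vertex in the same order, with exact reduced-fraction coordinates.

image vertices: (7187/221, -3426/221), (-1906/221, 1194/221), (4328/221, -1635/221), (1906/221, -1194/221)

T1 rotate counter-clockwise with cos θ = 5/13, sin θ = 12/13: (-2, -5) → (50/13, -49/13); (-2, 2) → (-34/13, -14/13); (-5, -2) → (-1/13, -70/13); (2, -2) → (34/13, 14/13)
T2 rotate counter-clockwise with cos θ = 8/17, sin θ = -15/17: (50/13, -49/13) → (-335/221, -1142/221); (-34/13, -14/13) → (-482/221, 398/221); (-1/13, -70/13) → (-1058/221, -545/221); (34/13, 14/13) → (482/221, -398/221)
T3 scale by (1, 3): (-335/221, -1142/221) → (-335/221, -3426/221); (-482/221, 398/221) → (-482/221, 1194/221); (-1058/221, -545/221) → (-1058/221, -1635/221); (482/221, -398/221) → (482/221, -1194/221)
T4 shear: x ← x + 2·y: (-335/221, -3426/221) → (-7187/221, -3426/221); (-482/221, 1194/221) → (1906/221, 1194/221); (-1058/221, -1635/221) → (-4328/221, -1635/221); (482/221, -1194/221) → (-1906/221, -1194/221)
T5 reflect across x = 0: (-7187/221, -3426/221) → (7187/221, -3426/221); (1906/221, 1194/221) → (-1906/221, 1194/221); (-4328/221, -1635/221) → (4328/221, -1635/221); (-1906/221, -1194/221) → (1906/221, -1194/221)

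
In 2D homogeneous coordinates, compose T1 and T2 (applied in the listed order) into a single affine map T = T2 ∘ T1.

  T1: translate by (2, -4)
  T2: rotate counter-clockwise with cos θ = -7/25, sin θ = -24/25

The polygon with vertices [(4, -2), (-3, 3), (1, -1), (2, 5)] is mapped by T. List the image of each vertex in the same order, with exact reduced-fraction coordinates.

T1 translate by (2, -4): (4, -2) → (6, -6); (-3, 3) → (-1, -1); (1, -1) → (3, -5); (2, 5) → (4, 1)
T2 rotate counter-clockwise with cos θ = -7/25, sin θ = -24/25: (6, -6) → (-186/25, -102/25); (-1, -1) → (-17/25, 31/25); (3, -5) → (-141/25, -37/25); (4, 1) → (-4/25, -103/25)

image vertices: (-186/25, -102/25), (-17/25, 31/25), (-141/25, -37/25), (-4/25, -103/25)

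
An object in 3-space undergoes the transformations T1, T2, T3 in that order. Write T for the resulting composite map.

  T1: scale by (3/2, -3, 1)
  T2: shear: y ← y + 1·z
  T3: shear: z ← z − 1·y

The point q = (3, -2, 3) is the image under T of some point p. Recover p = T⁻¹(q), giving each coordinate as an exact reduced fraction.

p = (2, 1, 1)

T1 = [3/2 0 0 0; 0 -3 0 0; 0 0 1 0; 0 0 0 1]
T2·T1 = [3/2 0 0 0; 0 -3 1 0; 0 0 1 0; 0 0 0 1]
T3·…·T1 = [3/2 0 0 0; 0 -3 1 0; 0 3 0 0; 0 0 0 1]
det M = -9/2; M⁻¹ = [2/3 0 0 0; 0 0 1/3 0; 0 1 1 0; 0 0 0 1]
M⁻¹ · (3, -2, 3)ᵀ = (2, 1, 1)ᵀ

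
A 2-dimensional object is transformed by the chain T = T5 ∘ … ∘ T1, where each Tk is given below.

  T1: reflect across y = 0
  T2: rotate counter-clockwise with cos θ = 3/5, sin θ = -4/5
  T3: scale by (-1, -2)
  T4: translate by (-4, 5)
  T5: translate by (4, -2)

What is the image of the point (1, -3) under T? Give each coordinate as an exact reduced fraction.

T1 reflect across y = 0: (1, -3) → (1, 3)
T2 rotate counter-clockwise with cos θ = 3/5, sin θ = -4/5: (1, 3) → (3, 1)
T3 scale by (-1, -2): (3, 1) → (-3, -2)
T4 translate by (-4, 5): (-3, -2) → (-7, 3)
T5 translate by (4, -2): (-7, 3) → (-3, 1)

T(p) = (-3, 1)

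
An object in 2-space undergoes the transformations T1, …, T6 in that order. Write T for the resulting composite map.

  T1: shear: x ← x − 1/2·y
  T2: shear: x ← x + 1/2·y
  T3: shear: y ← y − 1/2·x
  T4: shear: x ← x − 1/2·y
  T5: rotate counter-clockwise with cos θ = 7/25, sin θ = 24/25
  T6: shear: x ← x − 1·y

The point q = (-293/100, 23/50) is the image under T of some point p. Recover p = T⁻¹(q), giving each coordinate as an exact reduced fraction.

T1 = [1 -1/2 0; 0 1 0; 0 0 1]
T2·T1 = [1 0 0; 0 1 0; 0 0 1]
T3·…·T1 = [1 0 0; -1/2 1 0; 0 0 1]
T4·…·T1 = [5/4 -1/2 0; -1/2 1 0; 0 0 1]
T5·…·T1 = [83/100 -11/10 0; 53/50 -1/5 0; 0 0 1]
T6·…·T1 = [-23/100 -9/10 0; 53/50 -1/5 0; 0 0 1]
det M = 1; M⁻¹ = [-1/5 9/10 0; -53/50 -23/100 0; 0 0 1]
M⁻¹ · (-293/100, 23/50)ᵀ = (1, 3)ᵀ

p = (1, 3)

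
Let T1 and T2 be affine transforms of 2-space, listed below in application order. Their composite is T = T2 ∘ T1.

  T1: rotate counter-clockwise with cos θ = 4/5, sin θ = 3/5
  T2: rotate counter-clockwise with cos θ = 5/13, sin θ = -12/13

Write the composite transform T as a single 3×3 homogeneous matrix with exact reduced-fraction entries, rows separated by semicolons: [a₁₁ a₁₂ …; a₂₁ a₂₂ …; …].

T1 = [4/5 -3/5 0; 3/5 4/5 0; 0 0 1]
T2·T1 = [56/65 33/65 0; -33/65 56/65 0; 0 0 1]

T = [56/65 33/65 0; -33/65 56/65 0; 0 0 1]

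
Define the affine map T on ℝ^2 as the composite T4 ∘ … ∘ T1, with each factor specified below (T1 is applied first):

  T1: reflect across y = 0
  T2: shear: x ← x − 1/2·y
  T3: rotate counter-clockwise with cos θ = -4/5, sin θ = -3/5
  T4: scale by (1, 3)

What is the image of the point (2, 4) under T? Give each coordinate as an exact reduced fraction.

T1 reflect across y = 0: (2, 4) → (2, -4)
T2 shear: x ← x − 1/2·y: (2, -4) → (4, -4)
T3 rotate counter-clockwise with cos θ = -4/5, sin θ = -3/5: (4, -4) → (-28/5, 4/5)
T4 scale by (1, 3): (-28/5, 4/5) → (-28/5, 12/5)

T(p) = (-28/5, 12/5)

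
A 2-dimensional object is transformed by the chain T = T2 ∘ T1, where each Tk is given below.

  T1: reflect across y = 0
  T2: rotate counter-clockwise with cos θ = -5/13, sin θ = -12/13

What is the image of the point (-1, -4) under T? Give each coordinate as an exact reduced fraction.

T(p) = (53/13, -8/13)

T1 reflect across y = 0: (-1, -4) → (-1, 4)
T2 rotate counter-clockwise with cos θ = -5/13, sin θ = -12/13: (-1, 4) → (53/13, -8/13)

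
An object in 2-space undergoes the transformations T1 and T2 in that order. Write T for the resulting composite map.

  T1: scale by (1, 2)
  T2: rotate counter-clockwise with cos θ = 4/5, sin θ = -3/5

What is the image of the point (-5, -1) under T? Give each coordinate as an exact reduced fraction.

T1 scale by (1, 2): (-5, -1) → (-5, -2)
T2 rotate counter-clockwise with cos θ = 4/5, sin θ = -3/5: (-5, -2) → (-26/5, 7/5)

T(p) = (-26/5, 7/5)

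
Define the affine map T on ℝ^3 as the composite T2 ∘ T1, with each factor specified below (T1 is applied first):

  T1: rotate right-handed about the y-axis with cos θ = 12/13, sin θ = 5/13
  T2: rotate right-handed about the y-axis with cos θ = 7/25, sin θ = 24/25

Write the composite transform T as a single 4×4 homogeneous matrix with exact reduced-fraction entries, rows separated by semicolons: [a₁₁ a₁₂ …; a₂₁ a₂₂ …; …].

T1 = [12/13 0 5/13 0; 0 1 0 0; -5/13 0 12/13 0; 0 0 0 1]
T2·T1 = [-36/325 0 323/325 0; 0 1 0 0; -323/325 0 -36/325 0; 0 0 0 1]

T = [-36/325 0 323/325 0; 0 1 0 0; -323/325 0 -36/325 0; 0 0 0 1]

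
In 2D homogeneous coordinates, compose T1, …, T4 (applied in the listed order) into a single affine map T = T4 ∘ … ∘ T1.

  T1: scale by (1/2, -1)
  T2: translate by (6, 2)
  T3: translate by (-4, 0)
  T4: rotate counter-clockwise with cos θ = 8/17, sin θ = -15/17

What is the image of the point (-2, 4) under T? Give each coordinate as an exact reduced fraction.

T(p) = (-22/17, -31/17)

T1 scale by (1/2, -1): (-2, 4) → (-1, -4)
T2 translate by (6, 2): (-1, -4) → (5, -2)
T3 translate by (-4, 0): (5, -2) → (1, -2)
T4 rotate counter-clockwise with cos θ = 8/17, sin θ = -15/17: (1, -2) → (-22/17, -31/17)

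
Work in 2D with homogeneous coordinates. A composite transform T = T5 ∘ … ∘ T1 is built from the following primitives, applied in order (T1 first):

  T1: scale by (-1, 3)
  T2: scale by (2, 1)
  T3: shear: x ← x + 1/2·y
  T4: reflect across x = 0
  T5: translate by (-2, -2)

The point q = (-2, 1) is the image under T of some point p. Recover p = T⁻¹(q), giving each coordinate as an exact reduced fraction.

T1 = [-1 0 0; 0 3 0; 0 0 1]
T2·T1 = [-2 0 0; 0 3 0; 0 0 1]
T3·…·T1 = [-2 3/2 0; 0 3 0; 0 0 1]
T4·…·T1 = [2 -3/2 0; 0 3 0; 0 0 1]
T5·…·T1 = [2 -3/2 -2; 0 3 -2; 0 0 1]
det M = 6; M⁻¹ = [1/2 1/4 3/2; 0 1/3 2/3; 0 0 1]
M⁻¹ · (-2, 1)ᵀ = (3/4, 1)ᵀ

p = (3/4, 1)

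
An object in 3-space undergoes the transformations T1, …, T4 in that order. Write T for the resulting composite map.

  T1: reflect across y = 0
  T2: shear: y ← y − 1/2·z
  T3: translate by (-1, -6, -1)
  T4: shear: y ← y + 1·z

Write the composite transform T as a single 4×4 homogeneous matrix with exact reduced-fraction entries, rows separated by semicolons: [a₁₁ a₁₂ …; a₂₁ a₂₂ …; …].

T = [1 0 0 -1; 0 -1 1/2 -7; 0 0 1 -1; 0 0 0 1]

T1 = [1 0 0 0; 0 -1 0 0; 0 0 1 0; 0 0 0 1]
T2·T1 = [1 0 0 0; 0 -1 -1/2 0; 0 0 1 0; 0 0 0 1]
T3·…·T1 = [1 0 0 -1; 0 -1 -1/2 -6; 0 0 1 -1; 0 0 0 1]
T4·…·T1 = [1 0 0 -1; 0 -1 1/2 -7; 0 0 1 -1; 0 0 0 1]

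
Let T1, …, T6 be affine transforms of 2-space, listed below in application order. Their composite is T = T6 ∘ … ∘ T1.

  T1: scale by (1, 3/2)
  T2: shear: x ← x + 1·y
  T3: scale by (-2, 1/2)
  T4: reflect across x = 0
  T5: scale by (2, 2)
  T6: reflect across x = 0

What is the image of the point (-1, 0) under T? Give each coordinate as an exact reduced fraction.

T1 scale by (1, 3/2): (-1, 0) → (-1, 0)
T2 shear: x ← x + 1·y: (-1, 0) → (-1, 0)
T3 scale by (-2, 1/2): (-1, 0) → (2, 0)
T4 reflect across x = 0: (2, 0) → (-2, 0)
T5 scale by (2, 2): (-2, 0) → (-4, 0)
T6 reflect across x = 0: (-4, 0) → (4, 0)

T(p) = (4, 0)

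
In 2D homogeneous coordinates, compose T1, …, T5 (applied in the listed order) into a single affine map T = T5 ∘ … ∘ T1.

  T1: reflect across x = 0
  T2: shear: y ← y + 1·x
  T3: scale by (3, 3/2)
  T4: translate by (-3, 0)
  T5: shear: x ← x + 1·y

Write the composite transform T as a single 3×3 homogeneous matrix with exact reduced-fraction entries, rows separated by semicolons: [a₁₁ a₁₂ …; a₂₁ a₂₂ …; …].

T1 = [-1 0 0; 0 1 0; 0 0 1]
T2·T1 = [-1 0 0; -1 1 0; 0 0 1]
T3·…·T1 = [-3 0 0; -3/2 3/2 0; 0 0 1]
T4·…·T1 = [-3 0 -3; -3/2 3/2 0; 0 0 1]
T5·…·T1 = [-9/2 3/2 -3; -3/2 3/2 0; 0 0 1]

T = [-9/2 3/2 -3; -3/2 3/2 0; 0 0 1]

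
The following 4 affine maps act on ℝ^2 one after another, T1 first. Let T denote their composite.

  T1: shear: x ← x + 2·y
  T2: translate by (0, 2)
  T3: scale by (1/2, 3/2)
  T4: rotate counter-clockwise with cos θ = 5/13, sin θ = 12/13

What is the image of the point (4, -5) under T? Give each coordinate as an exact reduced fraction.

T1 shear: x ← x + 2·y: (4, -5) → (-6, -5)
T2 translate by (0, 2): (-6, -5) → (-6, -3)
T3 scale by (1/2, 3/2): (-6, -3) → (-3, -9/2)
T4 rotate counter-clockwise with cos θ = 5/13, sin θ = 12/13: (-3, -9/2) → (3, -9/2)

T(p) = (3, -9/2)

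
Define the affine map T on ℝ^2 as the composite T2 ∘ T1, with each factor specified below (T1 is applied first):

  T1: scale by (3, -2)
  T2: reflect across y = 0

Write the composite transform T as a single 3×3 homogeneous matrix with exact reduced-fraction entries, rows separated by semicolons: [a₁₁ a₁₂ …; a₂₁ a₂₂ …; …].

T = [3 0 0; 0 2 0; 0 0 1]

T1 = [3 0 0; 0 -2 0; 0 0 1]
T2·T1 = [3 0 0; 0 2 0; 0 0 1]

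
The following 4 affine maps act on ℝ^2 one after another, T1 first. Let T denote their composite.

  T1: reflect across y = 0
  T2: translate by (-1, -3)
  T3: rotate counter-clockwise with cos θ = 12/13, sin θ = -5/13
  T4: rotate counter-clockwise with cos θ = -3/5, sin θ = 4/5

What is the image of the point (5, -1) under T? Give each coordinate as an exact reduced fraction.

T(p) = (62/65, 284/65)

T1 reflect across y = 0: (5, -1) → (5, 1)
T2 translate by (-1, -3): (5, 1) → (4, -2)
T3 rotate counter-clockwise with cos θ = 12/13, sin θ = -5/13: (4, -2) → (38/13, -44/13)
T4 rotate counter-clockwise with cos θ = -3/5, sin θ = 4/5: (38/13, -44/13) → (62/65, 284/65)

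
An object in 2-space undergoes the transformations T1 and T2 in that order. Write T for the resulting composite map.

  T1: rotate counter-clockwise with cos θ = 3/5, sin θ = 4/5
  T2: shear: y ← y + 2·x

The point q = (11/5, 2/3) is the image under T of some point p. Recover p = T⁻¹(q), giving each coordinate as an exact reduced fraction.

p = (-5/3, -4)

T1 = [3/5 -4/5 0; 4/5 3/5 0; 0 0 1]
T2·T1 = [3/5 -4/5 0; 2 -1 0; 0 0 1]
det M = 1; M⁻¹ = [-1 4/5 0; -2 3/5 0; 0 0 1]
M⁻¹ · (11/5, 2/3)ᵀ = (-5/3, -4)ᵀ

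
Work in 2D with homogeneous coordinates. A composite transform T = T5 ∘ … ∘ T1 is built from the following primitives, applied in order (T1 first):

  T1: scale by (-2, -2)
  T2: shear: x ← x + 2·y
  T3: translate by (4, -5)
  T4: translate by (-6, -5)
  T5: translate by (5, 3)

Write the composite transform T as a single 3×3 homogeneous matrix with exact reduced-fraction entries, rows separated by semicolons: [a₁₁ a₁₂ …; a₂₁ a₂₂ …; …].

T = [-2 -4 3; 0 -2 -7; 0 0 1]

T1 = [-2 0 0; 0 -2 0; 0 0 1]
T2·T1 = [-2 -4 0; 0 -2 0; 0 0 1]
T3·…·T1 = [-2 -4 4; 0 -2 -5; 0 0 1]
T4·…·T1 = [-2 -4 -2; 0 -2 -10; 0 0 1]
T5·…·T1 = [-2 -4 3; 0 -2 -7; 0 0 1]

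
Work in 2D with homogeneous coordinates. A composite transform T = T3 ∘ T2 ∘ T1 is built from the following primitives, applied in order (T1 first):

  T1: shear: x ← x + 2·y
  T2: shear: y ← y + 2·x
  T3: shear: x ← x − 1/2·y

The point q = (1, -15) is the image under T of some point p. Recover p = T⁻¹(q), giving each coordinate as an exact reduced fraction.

p = (-5/2, -2)

T1 = [1 2 0; 0 1 0; 0 0 1]
T2·T1 = [1 2 0; 2 5 0; 0 0 1]
T3·…·T1 = [0 -1/2 0; 2 5 0; 0 0 1]
det M = 1; M⁻¹ = [5 1/2 0; -2 0 0; 0 0 1]
M⁻¹ · (1, -15)ᵀ = (-5/2, -2)ᵀ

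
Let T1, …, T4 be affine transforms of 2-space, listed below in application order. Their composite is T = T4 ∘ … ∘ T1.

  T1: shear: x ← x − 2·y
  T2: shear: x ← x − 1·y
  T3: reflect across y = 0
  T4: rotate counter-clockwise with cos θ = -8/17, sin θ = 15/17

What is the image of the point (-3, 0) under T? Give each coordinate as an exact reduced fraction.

T1 shear: x ← x − 2·y: (-3, 0) → (-3, 0)
T2 shear: x ← x − 1·y: (-3, 0) → (-3, 0)
T3 reflect across y = 0: (-3, 0) → (-3, 0)
T4 rotate counter-clockwise with cos θ = -8/17, sin θ = 15/17: (-3, 0) → (24/17, -45/17)

T(p) = (24/17, -45/17)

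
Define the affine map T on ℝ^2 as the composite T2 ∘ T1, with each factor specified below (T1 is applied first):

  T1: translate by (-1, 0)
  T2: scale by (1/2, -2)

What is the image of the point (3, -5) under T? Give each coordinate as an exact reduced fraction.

T1 translate by (-1, 0): (3, -5) → (2, -5)
T2 scale by (1/2, -2): (2, -5) → (1, 10)

T(p) = (1, 10)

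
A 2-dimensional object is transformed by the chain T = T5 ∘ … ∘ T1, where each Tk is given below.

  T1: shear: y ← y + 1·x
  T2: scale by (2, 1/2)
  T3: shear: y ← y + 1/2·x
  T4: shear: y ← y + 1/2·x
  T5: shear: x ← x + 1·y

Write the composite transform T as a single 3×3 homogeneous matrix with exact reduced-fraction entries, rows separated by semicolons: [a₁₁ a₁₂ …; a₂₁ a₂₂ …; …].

T1 = [1 0 0; 1 1 0; 0 0 1]
T2·T1 = [2 0 0; 1/2 1/2 0; 0 0 1]
T3·…·T1 = [2 0 0; 3/2 1/2 0; 0 0 1]
T4·…·T1 = [2 0 0; 5/2 1/2 0; 0 0 1]
T5·…·T1 = [9/2 1/2 0; 5/2 1/2 0; 0 0 1]

T = [9/2 1/2 0; 5/2 1/2 0; 0 0 1]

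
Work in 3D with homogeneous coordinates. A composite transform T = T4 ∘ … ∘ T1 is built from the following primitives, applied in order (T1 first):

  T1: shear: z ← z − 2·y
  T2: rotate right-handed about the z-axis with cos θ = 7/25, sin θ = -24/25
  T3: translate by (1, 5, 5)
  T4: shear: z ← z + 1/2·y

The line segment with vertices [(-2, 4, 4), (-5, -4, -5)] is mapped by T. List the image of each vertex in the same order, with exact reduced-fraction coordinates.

T1 shear: z ← z − 2·y: (-2, 4, 4) → (-2, 4, -4); (-5, -4, -5) → (-5, -4, 3)
T2 rotate right-handed about the z-axis with cos θ = 7/25, sin θ = -24/25: (-2, 4, -4) → (82/25, 76/25, -4); (-5, -4, 3) → (-131/25, 92/25, 3)
T3 translate by (1, 5, 5): (82/25, 76/25, -4) → (107/25, 201/25, 1); (-131/25, 92/25, 3) → (-106/25, 217/25, 8)
T4 shear: z ← z + 1/2·y: (107/25, 201/25, 1) → (107/25, 201/25, 251/50); (-106/25, 217/25, 8) → (-106/25, 217/25, 617/50)

image vertices: (107/25, 201/25, 251/50), (-106/25, 217/25, 617/50)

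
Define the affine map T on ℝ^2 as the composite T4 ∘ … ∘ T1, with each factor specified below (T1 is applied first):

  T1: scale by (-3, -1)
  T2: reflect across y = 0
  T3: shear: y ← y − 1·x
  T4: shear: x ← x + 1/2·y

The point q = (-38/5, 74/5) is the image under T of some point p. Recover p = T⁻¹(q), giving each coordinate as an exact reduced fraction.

p = (5, -1/5)

T1 = [-3 0 0; 0 -1 0; 0 0 1]
T2·T1 = [-3 0 0; 0 1 0; 0 0 1]
T3·…·T1 = [-3 0 0; 3 1 0; 0 0 1]
T4·…·T1 = [-3/2 1/2 0; 3 1 0; 0 0 1]
det M = -3; M⁻¹ = [-1/3 1/6 0; 1 1/2 0; 0 0 1]
M⁻¹ · (-38/5, 74/5)ᵀ = (5, -1/5)ᵀ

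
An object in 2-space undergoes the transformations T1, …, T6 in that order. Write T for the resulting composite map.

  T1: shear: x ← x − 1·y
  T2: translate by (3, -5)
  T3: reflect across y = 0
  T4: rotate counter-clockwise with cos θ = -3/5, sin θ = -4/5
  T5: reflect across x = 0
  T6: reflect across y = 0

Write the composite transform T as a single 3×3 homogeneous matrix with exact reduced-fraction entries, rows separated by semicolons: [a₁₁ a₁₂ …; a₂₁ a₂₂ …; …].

T1 = [1 -1 0; 0 1 0; 0 0 1]
T2·T1 = [1 -1 3; 0 1 -5; 0 0 1]
T3·…·T1 = [1 -1 3; 0 -1 5; 0 0 1]
T4·…·T1 = [-3/5 -1/5 11/5; -4/5 7/5 -27/5; 0 0 1]
T5·…·T1 = [3/5 1/5 -11/5; -4/5 7/5 -27/5; 0 0 1]
T6·…·T1 = [3/5 1/5 -11/5; 4/5 -7/5 27/5; 0 0 1]

T = [3/5 1/5 -11/5; 4/5 -7/5 27/5; 0 0 1]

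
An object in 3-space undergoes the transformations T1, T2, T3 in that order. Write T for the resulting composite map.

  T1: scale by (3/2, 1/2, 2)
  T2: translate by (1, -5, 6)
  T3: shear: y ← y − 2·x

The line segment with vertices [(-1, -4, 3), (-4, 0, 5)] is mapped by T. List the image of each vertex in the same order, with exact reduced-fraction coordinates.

image vertices: (-1/2, -6, 12), (-5, 5, 16)

T1 scale by (3/2, 1/2, 2): (-1, -4, 3) → (-3/2, -2, 6); (-4, 0, 5) → (-6, 0, 10)
T2 translate by (1, -5, 6): (-3/2, -2, 6) → (-1/2, -7, 12); (-6, 0, 10) → (-5, -5, 16)
T3 shear: y ← y − 2·x: (-1/2, -7, 12) → (-1/2, -6, 12); (-5, -5, 16) → (-5, 5, 16)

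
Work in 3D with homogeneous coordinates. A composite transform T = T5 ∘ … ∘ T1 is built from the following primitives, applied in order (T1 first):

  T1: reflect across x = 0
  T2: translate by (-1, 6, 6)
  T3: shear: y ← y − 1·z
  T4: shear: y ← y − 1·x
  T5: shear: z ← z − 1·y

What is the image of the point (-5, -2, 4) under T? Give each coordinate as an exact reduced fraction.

T(p) = (4, -10, 20)

T1 reflect across x = 0: (-5, -2, 4) → (5, -2, 4)
T2 translate by (-1, 6, 6): (5, -2, 4) → (4, 4, 10)
T3 shear: y ← y − 1·z: (4, 4, 10) → (4, -6, 10)
T4 shear: y ← y − 1·x: (4, -6, 10) → (4, -10, 10)
T5 shear: z ← z − 1·y: (4, -10, 10) → (4, -10, 20)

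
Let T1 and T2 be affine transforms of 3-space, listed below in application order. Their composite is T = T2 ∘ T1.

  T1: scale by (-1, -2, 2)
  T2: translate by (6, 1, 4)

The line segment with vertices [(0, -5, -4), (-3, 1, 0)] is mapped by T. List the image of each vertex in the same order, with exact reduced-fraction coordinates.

image vertices: (6, 11, -4), (9, -1, 4)

T1 scale by (-1, -2, 2): (0, -5, -4) → (0, 10, -8); (-3, 1, 0) → (3, -2, 0)
T2 translate by (6, 1, 4): (0, 10, -8) → (6, 11, -4); (3, -2, 0) → (9, -1, 4)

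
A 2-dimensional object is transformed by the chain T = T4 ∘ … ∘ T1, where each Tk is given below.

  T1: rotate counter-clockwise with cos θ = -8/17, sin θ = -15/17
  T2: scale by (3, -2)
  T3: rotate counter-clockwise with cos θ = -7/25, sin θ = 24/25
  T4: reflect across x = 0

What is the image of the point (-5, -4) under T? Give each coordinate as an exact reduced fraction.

T1 rotate counter-clockwise with cos θ = -8/17, sin θ = -15/17: (-5, -4) → (-20/17, 107/17)
T2 scale by (3, -2): (-20/17, 107/17) → (-60/17, -214/17)
T3 rotate counter-clockwise with cos θ = -7/25, sin θ = 24/25: (-60/17, -214/17) → (5556/425, 58/425)
T4 reflect across x = 0: (5556/425, 58/425) → (-5556/425, 58/425)

T(p) = (-5556/425, 58/425)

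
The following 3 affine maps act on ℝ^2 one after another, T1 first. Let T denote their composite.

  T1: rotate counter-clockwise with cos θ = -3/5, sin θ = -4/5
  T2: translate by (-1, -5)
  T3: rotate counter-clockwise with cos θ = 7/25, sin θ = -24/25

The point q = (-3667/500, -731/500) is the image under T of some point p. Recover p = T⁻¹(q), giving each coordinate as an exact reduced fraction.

T1 = [-3/5 4/5 0; -4/5 -3/5 0; 0 0 1]
T2·T1 = [-3/5 4/5 -1; -4/5 -3/5 -5; 0 0 1]
T3·…·T1 = [-117/125 -44/125 -127/25; 44/125 -117/125 -11/25; 0 0 1]
det M = 1; M⁻¹ = [-117/125 44/125 -23/5; -44/125 -117/125 -11/5; 0 0 1]
M⁻¹ · (-3667/500, -731/500)ᵀ = (7/4, 7/4)ᵀ

p = (7/4, 7/4)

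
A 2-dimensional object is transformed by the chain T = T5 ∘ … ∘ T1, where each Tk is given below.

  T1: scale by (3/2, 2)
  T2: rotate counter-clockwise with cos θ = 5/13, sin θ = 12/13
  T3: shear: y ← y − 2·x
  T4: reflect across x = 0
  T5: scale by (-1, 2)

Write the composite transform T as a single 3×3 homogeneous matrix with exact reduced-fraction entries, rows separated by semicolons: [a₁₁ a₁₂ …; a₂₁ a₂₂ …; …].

T = [15/26 -24/13 0; 6/13 116/13 0; 0 0 1]

T1 = [3/2 0 0; 0 2 0; 0 0 1]
T2·T1 = [15/26 -24/13 0; 18/13 10/13 0; 0 0 1]
T3·…·T1 = [15/26 -24/13 0; 3/13 58/13 0; 0 0 1]
T4·…·T1 = [-15/26 24/13 0; 3/13 58/13 0; 0 0 1]
T5·…·T1 = [15/26 -24/13 0; 6/13 116/13 0; 0 0 1]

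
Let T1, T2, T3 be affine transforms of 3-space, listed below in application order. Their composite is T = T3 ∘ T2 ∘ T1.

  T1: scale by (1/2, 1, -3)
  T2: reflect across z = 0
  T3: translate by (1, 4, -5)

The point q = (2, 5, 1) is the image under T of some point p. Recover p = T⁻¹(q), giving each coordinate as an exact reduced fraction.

p = (2, 1, 2)

T1 = [1/2 0 0 0; 0 1 0 0; 0 0 -3 0; 0 0 0 1]
T2·T1 = [1/2 0 0 0; 0 1 0 0; 0 0 3 0; 0 0 0 1]
T3·…·T1 = [1/2 0 0 1; 0 1 0 4; 0 0 3 -5; 0 0 0 1]
det M = 3/2; M⁻¹ = [2 0 0 -2; 0 1 0 -4; 0 0 1/3 5/3; 0 0 0 1]
M⁻¹ · (2, 5, 1)ᵀ = (2, 1, 2)ᵀ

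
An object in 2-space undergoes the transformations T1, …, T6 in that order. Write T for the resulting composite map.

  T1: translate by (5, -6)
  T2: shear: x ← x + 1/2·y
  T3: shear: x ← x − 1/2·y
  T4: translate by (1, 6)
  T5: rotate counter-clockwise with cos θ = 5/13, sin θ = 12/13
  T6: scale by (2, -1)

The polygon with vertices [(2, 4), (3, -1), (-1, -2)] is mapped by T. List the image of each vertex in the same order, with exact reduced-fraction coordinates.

T1 translate by (5, -6): (2, 4) → (7, -2); (3, -1) → (8, -7); (-1, -2) → (4, -8)
T2 shear: x ← x + 1/2·y: (7, -2) → (6, -2); (8, -7) → (9/2, -7); (4, -8) → (0, -8)
T3 shear: x ← x − 1/2·y: (6, -2) → (7, -2); (9/2, -7) → (8, -7); (0, -8) → (4, -8)
T4 translate by (1, 6): (7, -2) → (8, 4); (8, -7) → (9, -1); (4, -8) → (5, -2)
T5 rotate counter-clockwise with cos θ = 5/13, sin θ = 12/13: (8, 4) → (-8/13, 116/13); (9, -1) → (57/13, 103/13); (5, -2) → (49/13, 50/13)
T6 scale by (2, -1): (-8/13, 116/13) → (-16/13, -116/13); (57/13, 103/13) → (114/13, -103/13); (49/13, 50/13) → (98/13, -50/13)

image vertices: (-16/13, -116/13), (114/13, -103/13), (98/13, -50/13)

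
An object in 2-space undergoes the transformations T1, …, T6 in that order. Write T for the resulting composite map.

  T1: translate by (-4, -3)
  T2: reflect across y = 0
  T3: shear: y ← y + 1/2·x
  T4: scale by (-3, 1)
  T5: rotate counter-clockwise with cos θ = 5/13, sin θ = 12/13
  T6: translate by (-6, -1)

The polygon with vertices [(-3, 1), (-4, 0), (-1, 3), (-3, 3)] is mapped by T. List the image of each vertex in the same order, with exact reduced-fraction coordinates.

image vertices: (45/13, 463/26), (54/13, 270/13), (27/13, 309/26), (69/13, 443/26)

T1 translate by (-4, -3): (-3, 1) → (-7, -2); (-4, 0) → (-8, -3); (-1, 3) → (-5, 0); (-3, 3) → (-7, 0)
T2 reflect across y = 0: (-7, -2) → (-7, 2); (-8, -3) → (-8, 3); (-5, 0) → (-5, 0); (-7, 0) → (-7, 0)
T3 shear: y ← y + 1/2·x: (-7, 2) → (-7, -3/2); (-8, 3) → (-8, -1); (-5, 0) → (-5, -5/2); (-7, 0) → (-7, -7/2)
T4 scale by (-3, 1): (-7, -3/2) → (21, -3/2); (-8, -1) → (24, -1); (-5, -5/2) → (15, -5/2); (-7, -7/2) → (21, -7/2)
T5 rotate counter-clockwise with cos θ = 5/13, sin θ = 12/13: (21, -3/2) → (123/13, 489/26); (24, -1) → (132/13, 283/13); (15, -5/2) → (105/13, 335/26); (21, -7/2) → (147/13, 469/26)
T6 translate by (-6, -1): (123/13, 489/26) → (45/13, 463/26); (132/13, 283/13) → (54/13, 270/13); (105/13, 335/26) → (27/13, 309/26); (147/13, 469/26) → (69/13, 443/26)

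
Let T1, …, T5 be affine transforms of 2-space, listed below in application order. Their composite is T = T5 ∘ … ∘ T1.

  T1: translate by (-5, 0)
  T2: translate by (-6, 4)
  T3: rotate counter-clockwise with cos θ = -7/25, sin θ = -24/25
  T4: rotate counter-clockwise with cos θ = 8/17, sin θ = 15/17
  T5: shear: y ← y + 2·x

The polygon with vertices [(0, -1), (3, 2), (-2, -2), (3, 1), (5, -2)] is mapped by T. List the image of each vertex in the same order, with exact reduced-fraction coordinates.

T1 translate by (-5, 0): (0, -1) → (-5, -1); (3, 2) → (-2, 2); (-2, -2) → (-7, -2); (3, 1) → (-2, 1); (5, -2) → (0, -2)
T2 translate by (-6, 4): (-5, -1) → (-11, 3); (-2, 2) → (-8, 6); (-7, -2) → (-13, 2); (-2, 1) → (-8, 5); (0, -2) → (-6, 2)
T3 rotate counter-clockwise with cos θ = -7/25, sin θ = -24/25: (-11, 3) → (149/25, 243/25); (-8, 6) → (8, 6); (-13, 2) → (139/25, 298/25); (-8, 5) → (176/25, 157/25); (-6, 2) → (18/5, 26/5)
T4 rotate counter-clockwise with cos θ = 8/17, sin θ = 15/17: (149/25, 243/25) → (-2453/425, 4179/425); (8, 6) → (-26/17, 168/17); (139/25, 298/25) → (-3358/425, 4469/425); (176/25, 157/25) → (-947/425, 3896/425); (18/5, 26/5) → (-246/85, 478/85)
T5 shear: y ← y + 2·x: (-2453/425, 4179/425) → (-2453/425, -727/425); (-26/17, 168/17) → (-26/17, 116/17); (-3358/425, 4469/425) → (-3358/425, -2247/425); (-947/425, 3896/425) → (-947/425, 2002/425); (-246/85, 478/85) → (-246/85, -14/85)

image vertices: (-2453/425, -727/425), (-26/17, 116/17), (-3358/425, -2247/425), (-947/425, 2002/425), (-246/85, -14/85)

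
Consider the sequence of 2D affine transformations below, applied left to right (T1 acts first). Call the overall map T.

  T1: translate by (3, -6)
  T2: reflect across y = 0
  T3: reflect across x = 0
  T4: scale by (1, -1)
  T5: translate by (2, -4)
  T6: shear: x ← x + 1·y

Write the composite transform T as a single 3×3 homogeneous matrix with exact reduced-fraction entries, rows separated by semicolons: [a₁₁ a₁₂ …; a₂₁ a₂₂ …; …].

T = [-1 1 -11; 0 1 -10; 0 0 1]

T1 = [1 0 3; 0 1 -6; 0 0 1]
T2·T1 = [1 0 3; 0 -1 6; 0 0 1]
T3·…·T1 = [-1 0 -3; 0 -1 6; 0 0 1]
T4·…·T1 = [-1 0 -3; 0 1 -6; 0 0 1]
T5·…·T1 = [-1 0 -1; 0 1 -10; 0 0 1]
T6·…·T1 = [-1 1 -11; 0 1 -10; 0 0 1]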